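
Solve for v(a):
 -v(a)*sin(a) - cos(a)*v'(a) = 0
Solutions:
 v(a) = C1*cos(a)


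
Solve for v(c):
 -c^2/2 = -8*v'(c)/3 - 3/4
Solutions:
 v(c) = C1 + c^3/16 - 9*c/32


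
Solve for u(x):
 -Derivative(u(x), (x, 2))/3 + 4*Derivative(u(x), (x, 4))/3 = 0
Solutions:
 u(x) = C1 + C2*x + C3*exp(-x/2) + C4*exp(x/2)


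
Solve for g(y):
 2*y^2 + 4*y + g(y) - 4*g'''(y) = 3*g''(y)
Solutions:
 g(y) = C1*exp(-y*((4*sqrt(3) + 7)^(-1/3) + 2 + (4*sqrt(3) + 7)^(1/3))/8)*sin(sqrt(3)*y*(-(4*sqrt(3) + 7)^(1/3) + (4*sqrt(3) + 7)^(-1/3))/8) + C2*exp(-y*((4*sqrt(3) + 7)^(-1/3) + 2 + (4*sqrt(3) + 7)^(1/3))/8)*cos(sqrt(3)*y*(-(4*sqrt(3) + 7)^(1/3) + (4*sqrt(3) + 7)^(-1/3))/8) + C3*exp(y*(-1 + (4*sqrt(3) + 7)^(-1/3) + (4*sqrt(3) + 7)^(1/3))/4) - 2*y^2 - 4*y - 12


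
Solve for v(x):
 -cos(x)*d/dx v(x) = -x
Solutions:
 v(x) = C1 + Integral(x/cos(x), x)


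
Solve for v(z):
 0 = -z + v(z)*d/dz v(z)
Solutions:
 v(z) = -sqrt(C1 + z^2)
 v(z) = sqrt(C1 + z^2)


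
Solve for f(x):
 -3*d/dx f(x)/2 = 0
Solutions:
 f(x) = C1


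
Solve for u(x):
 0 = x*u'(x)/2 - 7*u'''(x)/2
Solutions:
 u(x) = C1 + Integral(C2*airyai(7^(2/3)*x/7) + C3*airybi(7^(2/3)*x/7), x)


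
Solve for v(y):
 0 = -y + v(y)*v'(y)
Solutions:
 v(y) = -sqrt(C1 + y^2)
 v(y) = sqrt(C1 + y^2)


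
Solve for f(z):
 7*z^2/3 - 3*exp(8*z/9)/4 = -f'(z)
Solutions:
 f(z) = C1 - 7*z^3/9 + 27*exp(8*z/9)/32


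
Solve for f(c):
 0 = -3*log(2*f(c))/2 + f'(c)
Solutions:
 -2*Integral(1/(log(_y) + log(2)), (_y, f(c)))/3 = C1 - c


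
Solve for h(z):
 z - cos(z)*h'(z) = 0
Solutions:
 h(z) = C1 + Integral(z/cos(z), z)


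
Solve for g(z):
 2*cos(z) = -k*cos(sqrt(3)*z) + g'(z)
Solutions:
 g(z) = C1 + sqrt(3)*k*sin(sqrt(3)*z)/3 + 2*sin(z)


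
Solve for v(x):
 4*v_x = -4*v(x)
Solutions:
 v(x) = C1*exp(-x)


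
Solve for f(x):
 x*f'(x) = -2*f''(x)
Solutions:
 f(x) = C1 + C2*erf(x/2)


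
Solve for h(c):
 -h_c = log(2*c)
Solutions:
 h(c) = C1 - c*log(c) - c*log(2) + c


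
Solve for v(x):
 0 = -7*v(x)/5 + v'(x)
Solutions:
 v(x) = C1*exp(7*x/5)


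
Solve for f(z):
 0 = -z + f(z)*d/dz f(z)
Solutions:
 f(z) = -sqrt(C1 + z^2)
 f(z) = sqrt(C1 + z^2)


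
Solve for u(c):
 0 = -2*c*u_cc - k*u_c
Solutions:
 u(c) = C1 + c^(1 - re(k)/2)*(C2*sin(log(c)*Abs(im(k))/2) + C3*cos(log(c)*im(k)/2))


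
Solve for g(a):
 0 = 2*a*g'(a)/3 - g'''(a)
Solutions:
 g(a) = C1 + Integral(C2*airyai(2^(1/3)*3^(2/3)*a/3) + C3*airybi(2^(1/3)*3^(2/3)*a/3), a)


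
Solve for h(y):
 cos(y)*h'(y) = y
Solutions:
 h(y) = C1 + Integral(y/cos(y), y)


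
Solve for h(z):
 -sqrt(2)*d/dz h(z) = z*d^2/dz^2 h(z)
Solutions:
 h(z) = C1 + C2*z^(1 - sqrt(2))


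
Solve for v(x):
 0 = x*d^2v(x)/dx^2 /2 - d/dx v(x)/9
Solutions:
 v(x) = C1 + C2*x^(11/9)


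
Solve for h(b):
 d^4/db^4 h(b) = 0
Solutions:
 h(b) = C1 + C2*b + C3*b^2 + C4*b^3


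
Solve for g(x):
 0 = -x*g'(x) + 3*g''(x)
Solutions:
 g(x) = C1 + C2*erfi(sqrt(6)*x/6)


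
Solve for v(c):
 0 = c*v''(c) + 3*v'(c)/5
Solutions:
 v(c) = C1 + C2*c^(2/5)


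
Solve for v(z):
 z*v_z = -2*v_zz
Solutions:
 v(z) = C1 + C2*erf(z/2)


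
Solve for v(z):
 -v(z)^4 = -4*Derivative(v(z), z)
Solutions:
 v(z) = 2^(2/3)*(-1/(C1 + 3*z))^(1/3)
 v(z) = (-1/(C1 + z))^(1/3)*(-6^(2/3) - 3*2^(2/3)*3^(1/6)*I)/6
 v(z) = (-1/(C1 + z))^(1/3)*(-6^(2/3) + 3*2^(2/3)*3^(1/6)*I)/6


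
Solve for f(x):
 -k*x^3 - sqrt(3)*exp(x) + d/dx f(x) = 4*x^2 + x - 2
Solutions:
 f(x) = C1 + k*x^4/4 + 4*x^3/3 + x^2/2 - 2*x + sqrt(3)*exp(x)


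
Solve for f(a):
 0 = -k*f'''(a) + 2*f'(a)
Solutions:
 f(a) = C1 + C2*exp(-sqrt(2)*a*sqrt(1/k)) + C3*exp(sqrt(2)*a*sqrt(1/k))


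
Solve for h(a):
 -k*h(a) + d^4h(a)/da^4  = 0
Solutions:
 h(a) = C1*exp(-a*k^(1/4)) + C2*exp(a*k^(1/4)) + C3*exp(-I*a*k^(1/4)) + C4*exp(I*a*k^(1/4))


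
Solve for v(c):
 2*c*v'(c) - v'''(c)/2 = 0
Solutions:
 v(c) = C1 + Integral(C2*airyai(2^(2/3)*c) + C3*airybi(2^(2/3)*c), c)


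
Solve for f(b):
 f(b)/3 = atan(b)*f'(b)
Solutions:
 f(b) = C1*exp(Integral(1/atan(b), b)/3)


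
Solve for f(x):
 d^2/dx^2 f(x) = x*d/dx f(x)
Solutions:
 f(x) = C1 + C2*erfi(sqrt(2)*x/2)


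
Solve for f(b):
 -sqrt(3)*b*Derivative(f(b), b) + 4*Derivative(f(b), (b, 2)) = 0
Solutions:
 f(b) = C1 + C2*erfi(sqrt(2)*3^(1/4)*b/4)


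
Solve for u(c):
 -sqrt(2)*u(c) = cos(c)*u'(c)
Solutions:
 u(c) = C1*(sin(c) - 1)^(sqrt(2)/2)/(sin(c) + 1)^(sqrt(2)/2)


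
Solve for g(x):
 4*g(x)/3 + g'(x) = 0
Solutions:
 g(x) = C1*exp(-4*x/3)


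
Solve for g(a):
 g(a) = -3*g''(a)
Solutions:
 g(a) = C1*sin(sqrt(3)*a/3) + C2*cos(sqrt(3)*a/3)


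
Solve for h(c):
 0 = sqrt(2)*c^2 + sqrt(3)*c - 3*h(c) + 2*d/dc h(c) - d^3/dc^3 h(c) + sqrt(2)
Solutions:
 h(c) = C1*exp(6^(1/3)*c*(4*3^(1/3)/(sqrt(633) + 27)^(1/3) + 2^(1/3)*(sqrt(633) + 27)^(1/3))/12)*sin(2^(1/3)*3^(1/6)*c*(-2^(1/3)*3^(2/3)*(sqrt(633) + 27)^(1/3)/12 + (sqrt(633) + 27)^(-1/3))) + C2*exp(6^(1/3)*c*(4*3^(1/3)/(sqrt(633) + 27)^(1/3) + 2^(1/3)*(sqrt(633) + 27)^(1/3))/12)*cos(2^(1/3)*3^(1/6)*c*(-2^(1/3)*3^(2/3)*(sqrt(633) + 27)^(1/3)/12 + (sqrt(633) + 27)^(-1/3))) + C3*exp(-6^(1/3)*c*(4*3^(1/3)/(sqrt(633) + 27)^(1/3) + 2^(1/3)*(sqrt(633) + 27)^(1/3))/6) + sqrt(2)*c^2/3 + sqrt(3)*c/3 + 4*sqrt(2)*c/9 + 2*sqrt(3)/9 + 17*sqrt(2)/27


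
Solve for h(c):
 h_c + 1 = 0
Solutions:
 h(c) = C1 - c


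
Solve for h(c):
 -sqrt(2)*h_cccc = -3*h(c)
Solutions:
 h(c) = C1*exp(-2^(7/8)*3^(1/4)*c/2) + C2*exp(2^(7/8)*3^(1/4)*c/2) + C3*sin(2^(7/8)*3^(1/4)*c/2) + C4*cos(2^(7/8)*3^(1/4)*c/2)


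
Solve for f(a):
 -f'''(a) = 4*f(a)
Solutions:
 f(a) = C3*exp(-2^(2/3)*a) + (C1*sin(2^(2/3)*sqrt(3)*a/2) + C2*cos(2^(2/3)*sqrt(3)*a/2))*exp(2^(2/3)*a/2)


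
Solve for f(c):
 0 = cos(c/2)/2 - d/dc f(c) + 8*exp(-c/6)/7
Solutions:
 f(c) = C1 + sin(c/2) - 48*exp(-c/6)/7


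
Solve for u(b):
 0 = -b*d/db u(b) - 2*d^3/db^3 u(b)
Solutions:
 u(b) = C1 + Integral(C2*airyai(-2^(2/3)*b/2) + C3*airybi(-2^(2/3)*b/2), b)


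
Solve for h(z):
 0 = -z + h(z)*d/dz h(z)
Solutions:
 h(z) = -sqrt(C1 + z^2)
 h(z) = sqrt(C1 + z^2)


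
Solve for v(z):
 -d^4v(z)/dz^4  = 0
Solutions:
 v(z) = C1 + C2*z + C3*z^2 + C4*z^3


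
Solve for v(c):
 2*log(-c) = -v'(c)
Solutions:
 v(c) = C1 - 2*c*log(-c) + 2*c


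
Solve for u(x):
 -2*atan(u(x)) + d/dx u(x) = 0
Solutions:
 Integral(1/atan(_y), (_y, u(x))) = C1 + 2*x


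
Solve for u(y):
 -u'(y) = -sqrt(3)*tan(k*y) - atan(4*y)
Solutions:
 u(y) = C1 + y*atan(4*y) + sqrt(3)*Piecewise((-log(cos(k*y))/k, Ne(k, 0)), (0, True)) - log(16*y^2 + 1)/8


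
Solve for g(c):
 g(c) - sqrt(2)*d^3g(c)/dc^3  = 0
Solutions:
 g(c) = C3*exp(2^(5/6)*c/2) + (C1*sin(2^(5/6)*sqrt(3)*c/4) + C2*cos(2^(5/6)*sqrt(3)*c/4))*exp(-2^(5/6)*c/4)


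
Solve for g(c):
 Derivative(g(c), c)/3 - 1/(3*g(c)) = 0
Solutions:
 g(c) = -sqrt(C1 + 2*c)
 g(c) = sqrt(C1 + 2*c)


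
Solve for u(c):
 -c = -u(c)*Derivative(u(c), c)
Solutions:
 u(c) = -sqrt(C1 + c^2)
 u(c) = sqrt(C1 + c^2)


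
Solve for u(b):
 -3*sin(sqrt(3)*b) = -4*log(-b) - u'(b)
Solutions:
 u(b) = C1 - 4*b*log(-b) + 4*b - sqrt(3)*cos(sqrt(3)*b)


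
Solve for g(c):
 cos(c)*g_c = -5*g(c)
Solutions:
 g(c) = C1*sqrt(sin(c) - 1)*(sin(c)^2 - 2*sin(c) + 1)/(sqrt(sin(c) + 1)*(sin(c)^2 + 2*sin(c) + 1))


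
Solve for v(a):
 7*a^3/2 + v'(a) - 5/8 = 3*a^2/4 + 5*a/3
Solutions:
 v(a) = C1 - 7*a^4/8 + a^3/4 + 5*a^2/6 + 5*a/8


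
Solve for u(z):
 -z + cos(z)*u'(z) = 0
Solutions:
 u(z) = C1 + Integral(z/cos(z), z)


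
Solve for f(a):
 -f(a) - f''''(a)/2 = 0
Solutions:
 f(a) = (C1*sin(2^(3/4)*a/2) + C2*cos(2^(3/4)*a/2))*exp(-2^(3/4)*a/2) + (C3*sin(2^(3/4)*a/2) + C4*cos(2^(3/4)*a/2))*exp(2^(3/4)*a/2)


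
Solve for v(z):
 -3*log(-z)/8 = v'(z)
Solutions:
 v(z) = C1 - 3*z*log(-z)/8 + 3*z/8


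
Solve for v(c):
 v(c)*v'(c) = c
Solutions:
 v(c) = -sqrt(C1 + c^2)
 v(c) = sqrt(C1 + c^2)


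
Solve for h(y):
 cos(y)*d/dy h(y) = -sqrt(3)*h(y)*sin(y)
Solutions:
 h(y) = C1*cos(y)^(sqrt(3))


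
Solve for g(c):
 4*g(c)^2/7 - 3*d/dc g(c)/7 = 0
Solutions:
 g(c) = -3/(C1 + 4*c)


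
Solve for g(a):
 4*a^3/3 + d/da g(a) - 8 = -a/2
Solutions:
 g(a) = C1 - a^4/3 - a^2/4 + 8*a


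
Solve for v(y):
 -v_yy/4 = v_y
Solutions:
 v(y) = C1 + C2*exp(-4*y)


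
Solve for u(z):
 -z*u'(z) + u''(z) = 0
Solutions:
 u(z) = C1 + C2*erfi(sqrt(2)*z/2)


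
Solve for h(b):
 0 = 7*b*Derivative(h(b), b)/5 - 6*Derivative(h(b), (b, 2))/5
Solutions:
 h(b) = C1 + C2*erfi(sqrt(21)*b/6)


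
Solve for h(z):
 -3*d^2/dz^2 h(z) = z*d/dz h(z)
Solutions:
 h(z) = C1 + C2*erf(sqrt(6)*z/6)


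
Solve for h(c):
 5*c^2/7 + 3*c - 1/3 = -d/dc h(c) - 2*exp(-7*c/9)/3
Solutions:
 h(c) = C1 - 5*c^3/21 - 3*c^2/2 + c/3 + 6*exp(-7*c/9)/7


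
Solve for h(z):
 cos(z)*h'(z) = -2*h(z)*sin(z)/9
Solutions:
 h(z) = C1*cos(z)^(2/9)


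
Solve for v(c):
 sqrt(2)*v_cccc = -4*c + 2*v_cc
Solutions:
 v(c) = C1 + C2*c + C3*exp(-2^(1/4)*c) + C4*exp(2^(1/4)*c) + c^3/3


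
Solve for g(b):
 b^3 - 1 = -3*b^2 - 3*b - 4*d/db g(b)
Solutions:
 g(b) = C1 - b^4/16 - b^3/4 - 3*b^2/8 + b/4


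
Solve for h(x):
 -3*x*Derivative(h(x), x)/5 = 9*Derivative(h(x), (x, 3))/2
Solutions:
 h(x) = C1 + Integral(C2*airyai(-15^(2/3)*2^(1/3)*x/15) + C3*airybi(-15^(2/3)*2^(1/3)*x/15), x)


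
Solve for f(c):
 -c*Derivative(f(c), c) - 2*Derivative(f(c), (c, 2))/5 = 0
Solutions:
 f(c) = C1 + C2*erf(sqrt(5)*c/2)


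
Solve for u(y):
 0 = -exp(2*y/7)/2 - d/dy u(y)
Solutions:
 u(y) = C1 - 7*exp(2*y/7)/4


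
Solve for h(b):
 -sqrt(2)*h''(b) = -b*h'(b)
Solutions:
 h(b) = C1 + C2*erfi(2^(1/4)*b/2)


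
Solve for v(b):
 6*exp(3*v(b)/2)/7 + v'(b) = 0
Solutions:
 v(b) = 2*log(1/(C1 + 18*b))/3 + 2*log(14)/3
 v(b) = 2*log(14^(1/3)*(-3^(2/3) - 3*3^(1/6)*I)*(1/(C1 + 6*b))^(1/3)/6)
 v(b) = 2*log(14^(1/3)*(-3^(2/3) + 3*3^(1/6)*I)*(1/(C1 + 6*b))^(1/3)/6)


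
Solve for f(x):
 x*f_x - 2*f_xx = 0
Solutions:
 f(x) = C1 + C2*erfi(x/2)


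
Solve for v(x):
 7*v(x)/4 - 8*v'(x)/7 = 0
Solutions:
 v(x) = C1*exp(49*x/32)


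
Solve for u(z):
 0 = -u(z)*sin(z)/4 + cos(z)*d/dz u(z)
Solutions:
 u(z) = C1/cos(z)^(1/4)


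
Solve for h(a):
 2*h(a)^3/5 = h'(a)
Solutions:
 h(a) = -sqrt(10)*sqrt(-1/(C1 + 2*a))/2
 h(a) = sqrt(10)*sqrt(-1/(C1 + 2*a))/2


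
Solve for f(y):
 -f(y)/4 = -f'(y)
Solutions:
 f(y) = C1*exp(y/4)


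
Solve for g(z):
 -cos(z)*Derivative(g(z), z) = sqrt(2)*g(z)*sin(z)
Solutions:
 g(z) = C1*cos(z)^(sqrt(2))


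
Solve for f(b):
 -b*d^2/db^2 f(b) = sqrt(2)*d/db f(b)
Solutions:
 f(b) = C1 + C2*b^(1 - sqrt(2))


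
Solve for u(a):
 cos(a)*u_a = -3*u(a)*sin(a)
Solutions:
 u(a) = C1*cos(a)^3


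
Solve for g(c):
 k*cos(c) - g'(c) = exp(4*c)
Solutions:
 g(c) = C1 + k*sin(c) - exp(4*c)/4


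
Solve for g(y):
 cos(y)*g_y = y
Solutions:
 g(y) = C1 + Integral(y/cos(y), y)


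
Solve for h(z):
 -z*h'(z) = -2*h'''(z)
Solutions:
 h(z) = C1 + Integral(C2*airyai(2^(2/3)*z/2) + C3*airybi(2^(2/3)*z/2), z)


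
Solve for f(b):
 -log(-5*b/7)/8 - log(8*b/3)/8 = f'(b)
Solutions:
 f(b) = C1 - b*log(b)/4 + b*(-log(10) + 1/4 + log(52500000)/8 - I*pi/8)


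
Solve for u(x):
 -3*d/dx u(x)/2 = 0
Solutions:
 u(x) = C1


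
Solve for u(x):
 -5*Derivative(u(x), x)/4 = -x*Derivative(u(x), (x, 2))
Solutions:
 u(x) = C1 + C2*x^(9/4)


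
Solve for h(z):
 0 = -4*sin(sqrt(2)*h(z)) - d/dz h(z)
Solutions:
 h(z) = sqrt(2)*(pi - acos((-exp(2*sqrt(2)*C1) - exp(8*sqrt(2)*z))/(exp(2*sqrt(2)*C1) - exp(8*sqrt(2)*z)))/2)
 h(z) = sqrt(2)*acos((-exp(2*sqrt(2)*C1) - exp(8*sqrt(2)*z))/(exp(2*sqrt(2)*C1) - exp(8*sqrt(2)*z)))/2


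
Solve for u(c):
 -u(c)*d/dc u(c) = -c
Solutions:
 u(c) = -sqrt(C1 + c^2)
 u(c) = sqrt(C1 + c^2)


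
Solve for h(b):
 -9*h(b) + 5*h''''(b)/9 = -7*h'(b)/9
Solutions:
 h(b) = (C1/sqrt(exp(sqrt(10)*b*sqrt(-20^(1/3)*(49 + sqrt(25196641))^(1/3) + 216*50^(1/3)/(49 + sqrt(25196641))^(1/3) + 28*sqrt(10)/sqrt(-216*50^(1/3)/(49 + sqrt(25196641))^(1/3) + 20^(1/3)*(49 + sqrt(25196641))^(1/3)))/10)) + C2*sqrt(exp(sqrt(10)*b*sqrt(-20^(1/3)*(49 + sqrt(25196641))^(1/3) + 216*50^(1/3)/(49 + sqrt(25196641))^(1/3) + 28*sqrt(10)/sqrt(-216*50^(1/3)/(49 + sqrt(25196641))^(1/3) + 20^(1/3)*(49 + sqrt(25196641))^(1/3)))/10)))*exp(-sqrt(10)*b*sqrt(-216*50^(1/3)/(49 + sqrt(25196641))^(1/3) + 20^(1/3)*(49 + sqrt(25196641))^(1/3))/20) + (C3*sin(sqrt(10)*b*sqrt(-216*50^(1/3)/(49 + sqrt(25196641))^(1/3) + 20^(1/3)*(49 + sqrt(25196641))^(1/3) + 28*sqrt(10)/sqrt(-216*50^(1/3)/(49 + sqrt(25196641))^(1/3) + 20^(1/3)*(49 + sqrt(25196641))^(1/3)))/20) + C4*cos(sqrt(10)*b*sqrt(-216*50^(1/3)/(49 + sqrt(25196641))^(1/3) + 20^(1/3)*(49 + sqrt(25196641))^(1/3) + 28*sqrt(10)/sqrt(-216*50^(1/3)/(49 + sqrt(25196641))^(1/3) + 20^(1/3)*(49 + sqrt(25196641))^(1/3)))/20))*exp(sqrt(10)*b*sqrt(-216*50^(1/3)/(49 + sqrt(25196641))^(1/3) + 20^(1/3)*(49 + sqrt(25196641))^(1/3))/20)


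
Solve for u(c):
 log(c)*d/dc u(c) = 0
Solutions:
 u(c) = C1


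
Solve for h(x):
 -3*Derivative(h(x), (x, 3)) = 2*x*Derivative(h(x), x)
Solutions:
 h(x) = C1 + Integral(C2*airyai(-2^(1/3)*3^(2/3)*x/3) + C3*airybi(-2^(1/3)*3^(2/3)*x/3), x)


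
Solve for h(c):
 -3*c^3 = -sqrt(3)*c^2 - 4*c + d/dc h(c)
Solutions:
 h(c) = C1 - 3*c^4/4 + sqrt(3)*c^3/3 + 2*c^2


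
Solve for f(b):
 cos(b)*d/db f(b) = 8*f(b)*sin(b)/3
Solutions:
 f(b) = C1/cos(b)^(8/3)


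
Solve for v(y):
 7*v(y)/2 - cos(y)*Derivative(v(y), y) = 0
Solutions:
 v(y) = C1*(sin(y) + 1)^(7/4)/(sin(y) - 1)^(7/4)


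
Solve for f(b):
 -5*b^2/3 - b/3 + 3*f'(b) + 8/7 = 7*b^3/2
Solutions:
 f(b) = C1 + 7*b^4/24 + 5*b^3/27 + b^2/18 - 8*b/21


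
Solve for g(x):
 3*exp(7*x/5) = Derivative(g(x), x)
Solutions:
 g(x) = C1 + 15*exp(7*x/5)/7


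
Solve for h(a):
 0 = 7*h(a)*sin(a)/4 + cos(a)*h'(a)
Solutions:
 h(a) = C1*cos(a)^(7/4)


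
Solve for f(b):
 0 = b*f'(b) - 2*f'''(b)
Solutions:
 f(b) = C1 + Integral(C2*airyai(2^(2/3)*b/2) + C3*airybi(2^(2/3)*b/2), b)


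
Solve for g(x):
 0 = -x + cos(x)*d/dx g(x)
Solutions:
 g(x) = C1 + Integral(x/cos(x), x)


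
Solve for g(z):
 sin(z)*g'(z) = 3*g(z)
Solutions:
 g(z) = C1*(cos(z) - 1)^(3/2)/(cos(z) + 1)^(3/2)


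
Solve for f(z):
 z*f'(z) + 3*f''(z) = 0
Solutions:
 f(z) = C1 + C2*erf(sqrt(6)*z/6)


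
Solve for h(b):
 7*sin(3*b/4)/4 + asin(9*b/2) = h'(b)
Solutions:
 h(b) = C1 + b*asin(9*b/2) + sqrt(4 - 81*b^2)/9 - 7*cos(3*b/4)/3


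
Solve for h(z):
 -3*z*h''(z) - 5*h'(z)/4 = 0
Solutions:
 h(z) = C1 + C2*z^(7/12)


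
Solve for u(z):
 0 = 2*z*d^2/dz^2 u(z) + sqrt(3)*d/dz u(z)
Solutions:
 u(z) = C1 + C2*z^(1 - sqrt(3)/2)


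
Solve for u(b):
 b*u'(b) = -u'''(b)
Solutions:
 u(b) = C1 + Integral(C2*airyai(-b) + C3*airybi(-b), b)


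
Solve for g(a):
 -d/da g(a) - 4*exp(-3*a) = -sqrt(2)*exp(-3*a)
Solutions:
 g(a) = C1 - sqrt(2)*exp(-3*a)/3 + 4*exp(-3*a)/3


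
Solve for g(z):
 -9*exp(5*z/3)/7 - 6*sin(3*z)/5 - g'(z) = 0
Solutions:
 g(z) = C1 - 27*exp(5*z/3)/35 + 2*cos(3*z)/5


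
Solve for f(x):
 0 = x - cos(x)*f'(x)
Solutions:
 f(x) = C1 + Integral(x/cos(x), x)


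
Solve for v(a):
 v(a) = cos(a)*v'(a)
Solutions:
 v(a) = C1*sqrt(sin(a) + 1)/sqrt(sin(a) - 1)


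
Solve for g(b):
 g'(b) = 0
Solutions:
 g(b) = C1


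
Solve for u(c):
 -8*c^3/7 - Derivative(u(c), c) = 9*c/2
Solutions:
 u(c) = C1 - 2*c^4/7 - 9*c^2/4


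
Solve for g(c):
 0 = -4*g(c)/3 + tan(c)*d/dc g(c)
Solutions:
 g(c) = C1*sin(c)^(4/3)


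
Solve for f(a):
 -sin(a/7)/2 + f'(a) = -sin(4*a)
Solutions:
 f(a) = C1 - 7*cos(a/7)/2 + cos(4*a)/4


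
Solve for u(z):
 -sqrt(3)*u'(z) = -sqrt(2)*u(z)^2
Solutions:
 u(z) = -3/(C1 + sqrt(6)*z)


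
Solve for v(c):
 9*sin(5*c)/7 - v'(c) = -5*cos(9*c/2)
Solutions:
 v(c) = C1 + 10*sin(9*c/2)/9 - 9*cos(5*c)/35


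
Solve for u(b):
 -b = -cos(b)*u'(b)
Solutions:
 u(b) = C1 + Integral(b/cos(b), b)


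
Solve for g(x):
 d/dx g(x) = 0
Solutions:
 g(x) = C1


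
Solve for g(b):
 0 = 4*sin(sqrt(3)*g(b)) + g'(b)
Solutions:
 g(b) = sqrt(3)*(-acos((-exp(2*sqrt(3)*C1) - exp(8*sqrt(3)*b))/(exp(2*sqrt(3)*C1) - exp(8*sqrt(3)*b))) + 2*pi)/3
 g(b) = sqrt(3)*acos((-exp(2*sqrt(3)*C1) - exp(8*sqrt(3)*b))/(exp(2*sqrt(3)*C1) - exp(8*sqrt(3)*b)))/3


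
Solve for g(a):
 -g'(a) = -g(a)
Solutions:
 g(a) = C1*exp(a)


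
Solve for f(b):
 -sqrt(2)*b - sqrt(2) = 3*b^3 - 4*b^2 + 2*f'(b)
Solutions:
 f(b) = C1 - 3*b^4/8 + 2*b^3/3 - sqrt(2)*b^2/4 - sqrt(2)*b/2


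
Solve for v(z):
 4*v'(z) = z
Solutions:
 v(z) = C1 + z^2/8


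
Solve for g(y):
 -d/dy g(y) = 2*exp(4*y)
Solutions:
 g(y) = C1 - exp(4*y)/2


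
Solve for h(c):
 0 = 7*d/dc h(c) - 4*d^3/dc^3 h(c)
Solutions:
 h(c) = C1 + C2*exp(-sqrt(7)*c/2) + C3*exp(sqrt(7)*c/2)


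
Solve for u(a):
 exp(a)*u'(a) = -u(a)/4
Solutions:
 u(a) = C1*exp(exp(-a)/4)


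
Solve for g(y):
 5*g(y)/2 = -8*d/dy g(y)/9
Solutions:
 g(y) = C1*exp(-45*y/16)


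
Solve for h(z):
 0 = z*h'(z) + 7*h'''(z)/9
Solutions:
 h(z) = C1 + Integral(C2*airyai(-21^(2/3)*z/7) + C3*airybi(-21^(2/3)*z/7), z)


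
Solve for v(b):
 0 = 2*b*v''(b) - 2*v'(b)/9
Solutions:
 v(b) = C1 + C2*b^(10/9)


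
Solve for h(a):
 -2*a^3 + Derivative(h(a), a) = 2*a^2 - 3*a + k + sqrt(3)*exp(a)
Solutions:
 h(a) = C1 + a^4/2 + 2*a^3/3 - 3*a^2/2 + a*k + sqrt(3)*exp(a)


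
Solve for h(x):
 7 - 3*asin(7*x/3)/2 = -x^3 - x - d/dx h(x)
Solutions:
 h(x) = C1 - x^4/4 - x^2/2 + 3*x*asin(7*x/3)/2 - 7*x + 3*sqrt(9 - 49*x^2)/14


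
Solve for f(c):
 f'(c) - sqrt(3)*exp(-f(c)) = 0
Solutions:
 f(c) = log(C1 + sqrt(3)*c)


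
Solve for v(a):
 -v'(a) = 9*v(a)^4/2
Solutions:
 v(a) = 2^(1/3)*(1/(C1 + 27*a))^(1/3)
 v(a) = 2^(1/3)*(-3^(2/3) - 3*3^(1/6)*I)*(1/(C1 + 9*a))^(1/3)/6
 v(a) = 2^(1/3)*(-3^(2/3) + 3*3^(1/6)*I)*(1/(C1 + 9*a))^(1/3)/6


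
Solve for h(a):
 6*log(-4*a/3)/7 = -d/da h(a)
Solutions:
 h(a) = C1 - 6*a*log(-a)/7 + 6*a*(-2*log(2) + 1 + log(3))/7


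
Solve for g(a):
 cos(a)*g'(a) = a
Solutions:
 g(a) = C1 + Integral(a/cos(a), a)


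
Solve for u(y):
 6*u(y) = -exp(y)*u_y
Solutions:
 u(y) = C1*exp(6*exp(-y))


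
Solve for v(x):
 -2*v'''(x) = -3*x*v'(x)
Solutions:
 v(x) = C1 + Integral(C2*airyai(2^(2/3)*3^(1/3)*x/2) + C3*airybi(2^(2/3)*3^(1/3)*x/2), x)


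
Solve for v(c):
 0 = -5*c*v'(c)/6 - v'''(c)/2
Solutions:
 v(c) = C1 + Integral(C2*airyai(-3^(2/3)*5^(1/3)*c/3) + C3*airybi(-3^(2/3)*5^(1/3)*c/3), c)


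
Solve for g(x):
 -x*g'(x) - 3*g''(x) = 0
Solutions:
 g(x) = C1 + C2*erf(sqrt(6)*x/6)


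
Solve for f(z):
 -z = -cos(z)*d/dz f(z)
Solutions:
 f(z) = C1 + Integral(z/cos(z), z)


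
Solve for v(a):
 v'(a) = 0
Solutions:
 v(a) = C1


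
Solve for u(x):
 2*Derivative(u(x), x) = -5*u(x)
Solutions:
 u(x) = C1*exp(-5*x/2)


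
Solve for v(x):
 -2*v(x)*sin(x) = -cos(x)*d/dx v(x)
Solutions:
 v(x) = C1/cos(x)^2


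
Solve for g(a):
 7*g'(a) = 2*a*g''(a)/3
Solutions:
 g(a) = C1 + C2*a^(23/2)


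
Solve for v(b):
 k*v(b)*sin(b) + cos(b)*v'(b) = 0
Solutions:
 v(b) = C1*exp(k*log(cos(b)))


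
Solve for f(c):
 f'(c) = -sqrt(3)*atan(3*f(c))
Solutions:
 Integral(1/atan(3*_y), (_y, f(c))) = C1 - sqrt(3)*c


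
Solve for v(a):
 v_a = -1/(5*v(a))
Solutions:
 v(a) = -sqrt(C1 - 10*a)/5
 v(a) = sqrt(C1 - 10*a)/5


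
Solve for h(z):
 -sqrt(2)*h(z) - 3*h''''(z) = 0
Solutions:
 h(z) = (C1*sin(2^(5/8)*3^(3/4)*z/6) + C2*cos(2^(5/8)*3^(3/4)*z/6))*exp(-2^(5/8)*3^(3/4)*z/6) + (C3*sin(2^(5/8)*3^(3/4)*z/6) + C4*cos(2^(5/8)*3^(3/4)*z/6))*exp(2^(5/8)*3^(3/4)*z/6)


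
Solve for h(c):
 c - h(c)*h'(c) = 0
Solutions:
 h(c) = -sqrt(C1 + c^2)
 h(c) = sqrt(C1 + c^2)


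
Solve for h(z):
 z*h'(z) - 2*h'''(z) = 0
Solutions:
 h(z) = C1 + Integral(C2*airyai(2^(2/3)*z/2) + C3*airybi(2^(2/3)*z/2), z)


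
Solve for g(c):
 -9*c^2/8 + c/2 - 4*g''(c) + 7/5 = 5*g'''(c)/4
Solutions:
 g(c) = C1 + C2*c + C3*exp(-16*c/5) - 3*c^4/128 + 77*c^3/1536 + 5243*c^2/40960


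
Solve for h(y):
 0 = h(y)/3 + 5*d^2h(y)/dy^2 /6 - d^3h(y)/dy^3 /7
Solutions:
 h(y) = C1*exp(y*(-7^(1/3)*(18*sqrt(39666) + 7097)^(1/3) - 175*7^(2/3)/(18*sqrt(39666) + 7097)^(1/3) + 70)/36)*sin(sqrt(3)*7^(1/3)*y*(-(18*sqrt(39666) + 7097)^(1/3) + 175*7^(1/3)/(18*sqrt(39666) + 7097)^(1/3))/36) + C2*exp(y*(-7^(1/3)*(18*sqrt(39666) + 7097)^(1/3) - 175*7^(2/3)/(18*sqrt(39666) + 7097)^(1/3) + 70)/36)*cos(sqrt(3)*7^(1/3)*y*(-(18*sqrt(39666) + 7097)^(1/3) + 175*7^(1/3)/(18*sqrt(39666) + 7097)^(1/3))/36) + C3*exp(y*(175*7^(2/3)/(18*sqrt(39666) + 7097)^(1/3) + 35 + 7^(1/3)*(18*sqrt(39666) + 7097)^(1/3))/18)


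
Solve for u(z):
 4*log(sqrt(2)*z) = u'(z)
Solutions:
 u(z) = C1 + 4*z*log(z) - 4*z + z*log(4)


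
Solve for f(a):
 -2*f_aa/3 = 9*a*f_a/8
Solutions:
 f(a) = C1 + C2*erf(3*sqrt(6)*a/8)


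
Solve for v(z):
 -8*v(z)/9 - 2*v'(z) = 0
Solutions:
 v(z) = C1*exp(-4*z/9)


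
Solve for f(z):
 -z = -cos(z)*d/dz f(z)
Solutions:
 f(z) = C1 + Integral(z/cos(z), z)


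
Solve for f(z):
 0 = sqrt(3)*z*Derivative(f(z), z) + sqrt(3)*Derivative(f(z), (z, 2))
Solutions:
 f(z) = C1 + C2*erf(sqrt(2)*z/2)


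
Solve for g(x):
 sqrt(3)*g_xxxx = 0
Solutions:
 g(x) = C1 + C2*x + C3*x^2 + C4*x^3


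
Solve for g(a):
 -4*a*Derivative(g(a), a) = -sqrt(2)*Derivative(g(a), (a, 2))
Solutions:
 g(a) = C1 + C2*erfi(2^(1/4)*a)


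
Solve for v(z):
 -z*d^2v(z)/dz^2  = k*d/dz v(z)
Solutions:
 v(z) = C1 + z^(1 - re(k))*(C2*sin(log(z)*Abs(im(k))) + C3*cos(log(z)*im(k)))


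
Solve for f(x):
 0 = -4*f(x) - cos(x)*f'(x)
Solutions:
 f(x) = C1*(sin(x)^2 - 2*sin(x) + 1)/(sin(x)^2 + 2*sin(x) + 1)


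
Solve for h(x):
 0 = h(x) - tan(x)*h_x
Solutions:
 h(x) = C1*sin(x)


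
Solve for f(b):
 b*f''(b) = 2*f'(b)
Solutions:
 f(b) = C1 + C2*b^3


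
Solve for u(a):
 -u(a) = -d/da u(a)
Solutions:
 u(a) = C1*exp(a)


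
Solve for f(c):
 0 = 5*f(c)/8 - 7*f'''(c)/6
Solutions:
 f(c) = C3*exp(1470^(1/3)*c/14) + (C1*sin(3^(5/6)*490^(1/3)*c/28) + C2*cos(3^(5/6)*490^(1/3)*c/28))*exp(-1470^(1/3)*c/28)


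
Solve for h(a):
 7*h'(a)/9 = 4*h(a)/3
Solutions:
 h(a) = C1*exp(12*a/7)


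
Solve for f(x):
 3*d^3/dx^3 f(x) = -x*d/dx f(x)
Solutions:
 f(x) = C1 + Integral(C2*airyai(-3^(2/3)*x/3) + C3*airybi(-3^(2/3)*x/3), x)


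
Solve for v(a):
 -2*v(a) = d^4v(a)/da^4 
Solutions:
 v(a) = (C1*sin(2^(3/4)*a/2) + C2*cos(2^(3/4)*a/2))*exp(-2^(3/4)*a/2) + (C3*sin(2^(3/4)*a/2) + C4*cos(2^(3/4)*a/2))*exp(2^(3/4)*a/2)


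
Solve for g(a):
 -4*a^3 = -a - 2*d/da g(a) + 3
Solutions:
 g(a) = C1 + a^4/2 - a^2/4 + 3*a/2


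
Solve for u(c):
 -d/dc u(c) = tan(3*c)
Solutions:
 u(c) = C1 + log(cos(3*c))/3


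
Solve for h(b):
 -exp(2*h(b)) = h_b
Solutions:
 h(b) = log(-sqrt(-1/(C1 - b))) - log(2)/2
 h(b) = log(-1/(C1 - b))/2 - log(2)/2


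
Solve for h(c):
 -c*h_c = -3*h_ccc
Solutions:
 h(c) = C1 + Integral(C2*airyai(3^(2/3)*c/3) + C3*airybi(3^(2/3)*c/3), c)


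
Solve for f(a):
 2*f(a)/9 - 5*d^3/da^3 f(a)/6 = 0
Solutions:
 f(a) = C3*exp(30^(2/3)*a/15) + (C1*sin(10^(2/3)*3^(1/6)*a/10) + C2*cos(10^(2/3)*3^(1/6)*a/10))*exp(-30^(2/3)*a/30)


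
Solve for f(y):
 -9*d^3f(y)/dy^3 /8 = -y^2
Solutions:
 f(y) = C1 + C2*y + C3*y^2 + 2*y^5/135


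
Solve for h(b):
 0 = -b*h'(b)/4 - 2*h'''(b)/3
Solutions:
 h(b) = C1 + Integral(C2*airyai(-3^(1/3)*b/2) + C3*airybi(-3^(1/3)*b/2), b)


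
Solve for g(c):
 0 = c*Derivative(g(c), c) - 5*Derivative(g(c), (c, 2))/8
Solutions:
 g(c) = C1 + C2*erfi(2*sqrt(5)*c/5)


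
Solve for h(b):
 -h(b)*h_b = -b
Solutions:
 h(b) = -sqrt(C1 + b^2)
 h(b) = sqrt(C1 + b^2)


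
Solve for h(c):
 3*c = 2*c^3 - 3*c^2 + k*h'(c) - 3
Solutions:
 h(c) = C1 - c^4/(2*k) + c^3/k + 3*c^2/(2*k) + 3*c/k


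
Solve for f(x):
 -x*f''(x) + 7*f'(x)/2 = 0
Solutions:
 f(x) = C1 + C2*x^(9/2)


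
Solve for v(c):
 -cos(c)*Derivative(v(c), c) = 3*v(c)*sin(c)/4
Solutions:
 v(c) = C1*cos(c)^(3/4)


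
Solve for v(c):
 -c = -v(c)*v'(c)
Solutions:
 v(c) = -sqrt(C1 + c^2)
 v(c) = sqrt(C1 + c^2)


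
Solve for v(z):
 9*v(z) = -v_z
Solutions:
 v(z) = C1*exp(-9*z)


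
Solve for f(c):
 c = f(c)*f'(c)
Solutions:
 f(c) = -sqrt(C1 + c^2)
 f(c) = sqrt(C1 + c^2)


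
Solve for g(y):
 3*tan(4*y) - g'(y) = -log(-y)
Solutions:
 g(y) = C1 + y*log(-y) - y - 3*log(cos(4*y))/4


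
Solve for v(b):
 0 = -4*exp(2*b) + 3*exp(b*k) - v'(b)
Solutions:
 v(b) = C1 - 2*exp(2*b) + 3*exp(b*k)/k


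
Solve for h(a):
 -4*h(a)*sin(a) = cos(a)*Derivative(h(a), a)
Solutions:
 h(a) = C1*cos(a)^4


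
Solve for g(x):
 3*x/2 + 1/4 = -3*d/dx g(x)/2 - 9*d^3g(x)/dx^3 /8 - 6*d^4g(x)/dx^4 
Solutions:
 g(x) = C1 + C2*exp(x*(-2 + (32*sqrt(257) + 513)^(-1/3) + (32*sqrt(257) + 513)^(1/3))/32)*sin(sqrt(3)*x*(-(32*sqrt(257) + 513)^(1/3) + (32*sqrt(257) + 513)^(-1/3))/32) + C3*exp(x*(-2 + (32*sqrt(257) + 513)^(-1/3) + (32*sqrt(257) + 513)^(1/3))/32)*cos(sqrt(3)*x*(-(32*sqrt(257) + 513)^(1/3) + (32*sqrt(257) + 513)^(-1/3))/32) + C4*exp(-x*((32*sqrt(257) + 513)^(-1/3) + 1 + (32*sqrt(257) + 513)^(1/3))/16) - x^2/2 - x/6


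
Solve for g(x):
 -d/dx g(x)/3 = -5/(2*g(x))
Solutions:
 g(x) = -sqrt(C1 + 15*x)
 g(x) = sqrt(C1 + 15*x)


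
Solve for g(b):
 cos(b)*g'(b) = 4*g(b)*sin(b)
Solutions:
 g(b) = C1/cos(b)^4


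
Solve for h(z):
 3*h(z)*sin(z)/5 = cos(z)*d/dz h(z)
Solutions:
 h(z) = C1/cos(z)^(3/5)


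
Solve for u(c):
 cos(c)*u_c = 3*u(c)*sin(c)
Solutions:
 u(c) = C1/cos(c)^3


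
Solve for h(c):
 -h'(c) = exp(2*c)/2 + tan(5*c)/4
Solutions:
 h(c) = C1 - exp(2*c)/4 + log(cos(5*c))/20


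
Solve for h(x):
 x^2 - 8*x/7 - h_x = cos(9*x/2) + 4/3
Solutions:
 h(x) = C1 + x^3/3 - 4*x^2/7 - 4*x/3 - 2*sin(9*x/2)/9


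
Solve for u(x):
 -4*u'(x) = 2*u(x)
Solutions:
 u(x) = C1*exp(-x/2)


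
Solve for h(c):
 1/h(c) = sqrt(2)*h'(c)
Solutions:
 h(c) = -sqrt(C1 + sqrt(2)*c)
 h(c) = sqrt(C1 + sqrt(2)*c)


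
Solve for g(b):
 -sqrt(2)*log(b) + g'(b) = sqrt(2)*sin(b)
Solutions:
 g(b) = C1 + sqrt(2)*b*(log(b) - 1) - sqrt(2)*cos(b)


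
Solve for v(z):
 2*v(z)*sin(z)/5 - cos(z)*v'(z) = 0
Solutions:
 v(z) = C1/cos(z)^(2/5)


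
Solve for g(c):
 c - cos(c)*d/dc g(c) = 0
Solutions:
 g(c) = C1 + Integral(c/cos(c), c)


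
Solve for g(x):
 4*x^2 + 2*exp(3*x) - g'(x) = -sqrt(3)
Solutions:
 g(x) = C1 + 4*x^3/3 + sqrt(3)*x + 2*exp(3*x)/3


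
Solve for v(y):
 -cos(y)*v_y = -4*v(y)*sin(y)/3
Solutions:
 v(y) = C1/cos(y)^(4/3)


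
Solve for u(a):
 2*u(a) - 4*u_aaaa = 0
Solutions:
 u(a) = C1*exp(-2^(3/4)*a/2) + C2*exp(2^(3/4)*a/2) + C3*sin(2^(3/4)*a/2) + C4*cos(2^(3/4)*a/2)


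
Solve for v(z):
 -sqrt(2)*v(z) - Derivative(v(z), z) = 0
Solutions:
 v(z) = C1*exp(-sqrt(2)*z)


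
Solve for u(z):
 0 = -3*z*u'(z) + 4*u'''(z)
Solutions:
 u(z) = C1 + Integral(C2*airyai(6^(1/3)*z/2) + C3*airybi(6^(1/3)*z/2), z)


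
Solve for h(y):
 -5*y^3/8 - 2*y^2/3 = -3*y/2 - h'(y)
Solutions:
 h(y) = C1 + 5*y^4/32 + 2*y^3/9 - 3*y^2/4


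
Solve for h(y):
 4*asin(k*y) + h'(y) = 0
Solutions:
 h(y) = C1 - 4*Piecewise((y*asin(k*y) + sqrt(-k^2*y^2 + 1)/k, Ne(k, 0)), (0, True))


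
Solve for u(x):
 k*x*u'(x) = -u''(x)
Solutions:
 u(x) = Piecewise((-sqrt(2)*sqrt(pi)*C1*erf(sqrt(2)*sqrt(k)*x/2)/(2*sqrt(k)) - C2, (k > 0) | (k < 0)), (-C1*x - C2, True))


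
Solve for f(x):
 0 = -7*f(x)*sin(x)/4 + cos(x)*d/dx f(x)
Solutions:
 f(x) = C1/cos(x)^(7/4)


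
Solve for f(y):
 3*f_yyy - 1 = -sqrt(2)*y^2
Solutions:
 f(y) = C1 + C2*y + C3*y^2 - sqrt(2)*y^5/180 + y^3/18


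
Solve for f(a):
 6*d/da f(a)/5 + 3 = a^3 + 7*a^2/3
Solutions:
 f(a) = C1 + 5*a^4/24 + 35*a^3/54 - 5*a/2


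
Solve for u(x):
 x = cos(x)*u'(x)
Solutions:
 u(x) = C1 + Integral(x/cos(x), x)


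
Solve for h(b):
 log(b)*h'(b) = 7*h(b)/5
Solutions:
 h(b) = C1*exp(7*li(b)/5)


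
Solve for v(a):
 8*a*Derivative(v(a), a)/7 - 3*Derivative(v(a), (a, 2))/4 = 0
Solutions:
 v(a) = C1 + C2*erfi(4*sqrt(21)*a/21)


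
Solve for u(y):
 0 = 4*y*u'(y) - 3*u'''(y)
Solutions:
 u(y) = C1 + Integral(C2*airyai(6^(2/3)*y/3) + C3*airybi(6^(2/3)*y/3), y)


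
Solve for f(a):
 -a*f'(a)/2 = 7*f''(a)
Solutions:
 f(a) = C1 + C2*erf(sqrt(7)*a/14)


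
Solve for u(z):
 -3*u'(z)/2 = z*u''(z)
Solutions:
 u(z) = C1 + C2/sqrt(z)


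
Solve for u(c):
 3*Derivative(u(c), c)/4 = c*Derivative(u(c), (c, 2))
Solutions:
 u(c) = C1 + C2*c^(7/4)


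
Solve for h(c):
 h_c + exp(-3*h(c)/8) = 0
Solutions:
 h(c) = 8*log(C1 - 3*c/8)/3
 h(c) = 8*log((-3^(1/3) - 3^(5/6)*I)*(C1 - c)^(1/3)/4)
 h(c) = 8*log((-3^(1/3) + 3^(5/6)*I)*(C1 - c)^(1/3)/4)


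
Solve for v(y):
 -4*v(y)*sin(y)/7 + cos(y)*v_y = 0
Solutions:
 v(y) = C1/cos(y)^(4/7)


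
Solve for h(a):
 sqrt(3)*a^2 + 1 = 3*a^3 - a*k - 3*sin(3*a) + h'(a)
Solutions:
 h(a) = C1 - 3*a^4/4 + sqrt(3)*a^3/3 + a^2*k/2 + a - cos(3*a)


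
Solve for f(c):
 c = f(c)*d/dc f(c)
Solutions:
 f(c) = -sqrt(C1 + c^2)
 f(c) = sqrt(C1 + c^2)


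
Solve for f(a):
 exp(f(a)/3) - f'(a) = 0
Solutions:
 f(a) = 3*log(-1/(C1 + a)) + 3*log(3)


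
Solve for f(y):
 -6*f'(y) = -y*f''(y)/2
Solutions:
 f(y) = C1 + C2*y^13


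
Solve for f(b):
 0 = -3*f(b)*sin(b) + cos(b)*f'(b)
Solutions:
 f(b) = C1/cos(b)^3


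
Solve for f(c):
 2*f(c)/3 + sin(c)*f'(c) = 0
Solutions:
 f(c) = C1*(cos(c) + 1)^(1/3)/(cos(c) - 1)^(1/3)


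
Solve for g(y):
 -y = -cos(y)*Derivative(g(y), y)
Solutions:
 g(y) = C1 + Integral(y/cos(y), y)


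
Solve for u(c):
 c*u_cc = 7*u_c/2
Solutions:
 u(c) = C1 + C2*c^(9/2)


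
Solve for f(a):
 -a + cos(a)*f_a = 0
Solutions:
 f(a) = C1 + Integral(a/cos(a), a)


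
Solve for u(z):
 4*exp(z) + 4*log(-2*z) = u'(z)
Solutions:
 u(z) = C1 + 4*z*log(-z) + 4*z*(-1 + log(2)) + 4*exp(z)


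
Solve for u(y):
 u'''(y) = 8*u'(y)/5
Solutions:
 u(y) = C1 + C2*exp(-2*sqrt(10)*y/5) + C3*exp(2*sqrt(10)*y/5)


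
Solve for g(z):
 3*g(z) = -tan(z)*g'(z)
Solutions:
 g(z) = C1/sin(z)^3


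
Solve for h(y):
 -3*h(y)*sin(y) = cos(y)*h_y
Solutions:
 h(y) = C1*cos(y)^3


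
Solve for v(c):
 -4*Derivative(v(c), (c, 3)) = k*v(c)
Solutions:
 v(c) = C1*exp(2^(1/3)*c*(-k)^(1/3)/2) + C2*exp(2^(1/3)*c*(-k)^(1/3)*(-1 + sqrt(3)*I)/4) + C3*exp(-2^(1/3)*c*(-k)^(1/3)*(1 + sqrt(3)*I)/4)


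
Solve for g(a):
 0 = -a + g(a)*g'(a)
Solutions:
 g(a) = -sqrt(C1 + a^2)
 g(a) = sqrt(C1 + a^2)


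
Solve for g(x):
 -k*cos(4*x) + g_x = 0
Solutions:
 g(x) = C1 + k*sin(4*x)/4


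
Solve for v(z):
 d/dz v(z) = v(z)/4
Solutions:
 v(z) = C1*exp(z/4)


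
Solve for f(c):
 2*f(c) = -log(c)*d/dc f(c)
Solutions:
 f(c) = C1*exp(-2*li(c))


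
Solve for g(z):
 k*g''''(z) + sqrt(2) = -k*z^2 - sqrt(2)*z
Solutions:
 g(z) = C1 + C2*z + C3*z^2 + C4*z^3 - z^6/360 - sqrt(2)*z^5/(120*k) - sqrt(2)*z^4/(24*k)


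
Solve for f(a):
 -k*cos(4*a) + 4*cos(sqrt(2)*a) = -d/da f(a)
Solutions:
 f(a) = C1 + k*sin(4*a)/4 - 2*sqrt(2)*sin(sqrt(2)*a)


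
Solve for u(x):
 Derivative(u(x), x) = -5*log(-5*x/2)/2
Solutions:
 u(x) = C1 - 5*x*log(-x)/2 + 5*x*(-log(5) + log(2) + 1)/2


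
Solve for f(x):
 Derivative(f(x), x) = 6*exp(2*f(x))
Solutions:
 f(x) = log(-sqrt(-1/(C1 + 6*x))) - log(2)/2
 f(x) = log(-1/(C1 + 6*x))/2 - log(2)/2


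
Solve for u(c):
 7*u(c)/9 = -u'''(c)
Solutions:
 u(c) = C3*exp(-21^(1/3)*c/3) + (C1*sin(3^(5/6)*7^(1/3)*c/6) + C2*cos(3^(5/6)*7^(1/3)*c/6))*exp(21^(1/3)*c/6)


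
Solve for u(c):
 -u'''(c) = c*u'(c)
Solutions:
 u(c) = C1 + Integral(C2*airyai(-c) + C3*airybi(-c), c)


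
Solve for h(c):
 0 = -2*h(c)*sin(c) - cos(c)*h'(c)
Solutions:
 h(c) = C1*cos(c)^2


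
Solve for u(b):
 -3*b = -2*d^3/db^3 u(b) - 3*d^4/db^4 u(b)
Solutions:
 u(b) = C1 + C2*b + C3*b^2 + C4*exp(-2*b/3) + b^4/16 - 3*b^3/8


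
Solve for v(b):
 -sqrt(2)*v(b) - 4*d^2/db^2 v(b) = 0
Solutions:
 v(b) = C1*sin(2^(1/4)*b/2) + C2*cos(2^(1/4)*b/2)


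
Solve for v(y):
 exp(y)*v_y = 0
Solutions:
 v(y) = C1


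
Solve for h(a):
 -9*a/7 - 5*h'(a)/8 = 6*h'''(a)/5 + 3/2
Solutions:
 h(a) = C1 + C2*sin(5*sqrt(3)*a/12) + C3*cos(5*sqrt(3)*a/12) - 36*a^2/35 - 12*a/5


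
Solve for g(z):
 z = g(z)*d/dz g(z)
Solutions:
 g(z) = -sqrt(C1 + z^2)
 g(z) = sqrt(C1 + z^2)


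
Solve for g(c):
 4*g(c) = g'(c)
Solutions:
 g(c) = C1*exp(4*c)


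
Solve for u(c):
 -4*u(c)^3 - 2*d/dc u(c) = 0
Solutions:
 u(c) = -sqrt(2)*sqrt(-1/(C1 - 2*c))/2
 u(c) = sqrt(2)*sqrt(-1/(C1 - 2*c))/2


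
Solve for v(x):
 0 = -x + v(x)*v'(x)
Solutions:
 v(x) = -sqrt(C1 + x^2)
 v(x) = sqrt(C1 + x^2)


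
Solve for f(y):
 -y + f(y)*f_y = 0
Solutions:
 f(y) = -sqrt(C1 + y^2)
 f(y) = sqrt(C1 + y^2)


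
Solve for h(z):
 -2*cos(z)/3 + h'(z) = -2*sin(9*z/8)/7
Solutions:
 h(z) = C1 + 2*sin(z)/3 + 16*cos(9*z/8)/63


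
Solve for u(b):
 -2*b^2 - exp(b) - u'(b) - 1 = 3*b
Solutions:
 u(b) = C1 - 2*b^3/3 - 3*b^2/2 - b - exp(b)


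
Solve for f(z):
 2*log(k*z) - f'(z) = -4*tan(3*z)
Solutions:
 f(z) = C1 + 2*z*log(k*z) - 2*z - 4*log(cos(3*z))/3


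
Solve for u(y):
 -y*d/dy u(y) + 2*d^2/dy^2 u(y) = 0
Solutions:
 u(y) = C1 + C2*erfi(y/2)


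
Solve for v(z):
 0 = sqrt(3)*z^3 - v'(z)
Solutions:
 v(z) = C1 + sqrt(3)*z^4/4


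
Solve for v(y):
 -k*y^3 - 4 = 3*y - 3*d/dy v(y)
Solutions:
 v(y) = C1 + k*y^4/12 + y^2/2 + 4*y/3


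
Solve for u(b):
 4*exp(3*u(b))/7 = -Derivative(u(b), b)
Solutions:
 u(b) = log(1/(C1 + 12*b))/3 + log(7)/3
 u(b) = log(7^(1/3)*(-3^(2/3) - 3*3^(1/6)*I)*(1/(C1 + 4*b))^(1/3)/6)
 u(b) = log(7^(1/3)*(-3^(2/3) + 3*3^(1/6)*I)*(1/(C1 + 4*b))^(1/3)/6)


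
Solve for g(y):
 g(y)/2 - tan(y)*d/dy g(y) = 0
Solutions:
 g(y) = C1*sqrt(sin(y))


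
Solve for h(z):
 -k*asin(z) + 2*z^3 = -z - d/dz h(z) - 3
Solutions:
 h(z) = C1 + k*(z*asin(z) + sqrt(1 - z^2)) - z^4/2 - z^2/2 - 3*z


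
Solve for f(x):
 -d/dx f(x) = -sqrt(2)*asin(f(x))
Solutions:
 Integral(1/asin(_y), (_y, f(x))) = C1 + sqrt(2)*x


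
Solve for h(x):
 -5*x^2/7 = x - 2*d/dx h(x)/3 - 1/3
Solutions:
 h(x) = C1 + 5*x^3/14 + 3*x^2/4 - x/2


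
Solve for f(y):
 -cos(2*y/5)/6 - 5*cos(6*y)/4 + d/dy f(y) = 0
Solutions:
 f(y) = C1 + 5*sin(2*y/5)/12 + 5*sin(6*y)/24


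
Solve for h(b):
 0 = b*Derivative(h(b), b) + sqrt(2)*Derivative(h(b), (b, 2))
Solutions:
 h(b) = C1 + C2*erf(2^(1/4)*b/2)


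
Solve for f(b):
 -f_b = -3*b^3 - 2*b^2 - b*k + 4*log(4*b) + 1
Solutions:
 f(b) = C1 + 3*b^4/4 + 2*b^3/3 + b^2*k/2 - 4*b*log(b) - 8*b*log(2) + 3*b


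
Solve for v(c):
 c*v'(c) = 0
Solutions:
 v(c) = C1


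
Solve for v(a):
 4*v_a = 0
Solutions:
 v(a) = C1


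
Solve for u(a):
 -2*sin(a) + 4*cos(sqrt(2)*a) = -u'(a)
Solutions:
 u(a) = C1 - 2*sqrt(2)*sin(sqrt(2)*a) - 2*cos(a)


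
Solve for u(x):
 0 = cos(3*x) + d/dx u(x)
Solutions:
 u(x) = C1 - sin(3*x)/3


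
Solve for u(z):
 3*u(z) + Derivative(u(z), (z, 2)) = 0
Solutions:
 u(z) = C1*sin(sqrt(3)*z) + C2*cos(sqrt(3)*z)


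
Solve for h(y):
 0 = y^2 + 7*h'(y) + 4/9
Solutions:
 h(y) = C1 - y^3/21 - 4*y/63


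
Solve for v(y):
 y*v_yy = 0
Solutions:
 v(y) = C1 + C2*y


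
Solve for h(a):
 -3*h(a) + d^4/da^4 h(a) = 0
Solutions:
 h(a) = C1*exp(-3^(1/4)*a) + C2*exp(3^(1/4)*a) + C3*sin(3^(1/4)*a) + C4*cos(3^(1/4)*a)


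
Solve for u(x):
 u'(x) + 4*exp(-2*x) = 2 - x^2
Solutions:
 u(x) = C1 - x^3/3 + 2*x + 2*exp(-2*x)


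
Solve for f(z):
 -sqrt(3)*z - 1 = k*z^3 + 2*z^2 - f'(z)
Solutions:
 f(z) = C1 + k*z^4/4 + 2*z^3/3 + sqrt(3)*z^2/2 + z


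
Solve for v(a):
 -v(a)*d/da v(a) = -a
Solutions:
 v(a) = -sqrt(C1 + a^2)
 v(a) = sqrt(C1 + a^2)


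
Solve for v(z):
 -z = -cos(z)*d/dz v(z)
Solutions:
 v(z) = C1 + Integral(z/cos(z), z)


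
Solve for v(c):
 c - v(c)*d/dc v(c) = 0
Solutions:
 v(c) = -sqrt(C1 + c^2)
 v(c) = sqrt(C1 + c^2)


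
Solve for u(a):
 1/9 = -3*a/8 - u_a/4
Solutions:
 u(a) = C1 - 3*a^2/4 - 4*a/9


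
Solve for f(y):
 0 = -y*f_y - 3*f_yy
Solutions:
 f(y) = C1 + C2*erf(sqrt(6)*y/6)


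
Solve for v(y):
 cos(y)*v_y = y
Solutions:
 v(y) = C1 + Integral(y/cos(y), y)


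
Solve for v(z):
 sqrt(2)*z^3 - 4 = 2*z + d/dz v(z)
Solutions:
 v(z) = C1 + sqrt(2)*z^4/4 - z^2 - 4*z


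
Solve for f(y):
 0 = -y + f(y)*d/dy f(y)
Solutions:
 f(y) = -sqrt(C1 + y^2)
 f(y) = sqrt(C1 + y^2)


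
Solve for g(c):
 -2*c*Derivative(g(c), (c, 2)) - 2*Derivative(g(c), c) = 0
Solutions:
 g(c) = C1 + C2*log(c)


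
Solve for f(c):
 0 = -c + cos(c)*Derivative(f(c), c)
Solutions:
 f(c) = C1 + Integral(c/cos(c), c)


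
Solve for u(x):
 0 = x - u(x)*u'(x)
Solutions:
 u(x) = -sqrt(C1 + x^2)
 u(x) = sqrt(C1 + x^2)


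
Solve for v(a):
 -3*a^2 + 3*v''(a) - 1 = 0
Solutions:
 v(a) = C1 + C2*a + a^4/12 + a^2/6


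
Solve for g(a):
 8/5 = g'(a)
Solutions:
 g(a) = C1 + 8*a/5


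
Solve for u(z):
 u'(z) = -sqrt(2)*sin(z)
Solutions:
 u(z) = C1 + sqrt(2)*cos(z)


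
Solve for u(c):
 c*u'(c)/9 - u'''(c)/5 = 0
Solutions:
 u(c) = C1 + Integral(C2*airyai(15^(1/3)*c/3) + C3*airybi(15^(1/3)*c/3), c)


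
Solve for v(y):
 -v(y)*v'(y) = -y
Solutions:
 v(y) = -sqrt(C1 + y^2)
 v(y) = sqrt(C1 + y^2)


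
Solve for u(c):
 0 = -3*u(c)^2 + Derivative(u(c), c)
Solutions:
 u(c) = -1/(C1 + 3*c)


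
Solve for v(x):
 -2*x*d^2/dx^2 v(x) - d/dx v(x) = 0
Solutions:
 v(x) = C1 + C2*sqrt(x)


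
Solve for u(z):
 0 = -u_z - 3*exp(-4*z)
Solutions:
 u(z) = C1 + 3*exp(-4*z)/4


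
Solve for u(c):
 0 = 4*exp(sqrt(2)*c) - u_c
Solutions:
 u(c) = C1 + 2*sqrt(2)*exp(sqrt(2)*c)


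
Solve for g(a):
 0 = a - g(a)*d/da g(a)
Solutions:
 g(a) = -sqrt(C1 + a^2)
 g(a) = sqrt(C1 + a^2)


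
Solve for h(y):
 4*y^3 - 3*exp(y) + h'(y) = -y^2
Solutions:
 h(y) = C1 - y^4 - y^3/3 + 3*exp(y)


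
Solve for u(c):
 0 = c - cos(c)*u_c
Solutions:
 u(c) = C1 + Integral(c/cos(c), c)


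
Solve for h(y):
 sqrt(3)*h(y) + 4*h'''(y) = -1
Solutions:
 h(y) = C3*exp(-2^(1/3)*3^(1/6)*y/2) + (C1*sin(2^(1/3)*3^(2/3)*y/4) + C2*cos(2^(1/3)*3^(2/3)*y/4))*exp(2^(1/3)*3^(1/6)*y/4) - sqrt(3)/3


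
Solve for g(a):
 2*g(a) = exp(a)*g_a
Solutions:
 g(a) = C1*exp(-2*exp(-a))


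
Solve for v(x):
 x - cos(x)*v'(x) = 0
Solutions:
 v(x) = C1 + Integral(x/cos(x), x)


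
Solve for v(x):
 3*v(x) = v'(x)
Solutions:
 v(x) = C1*exp(3*x)


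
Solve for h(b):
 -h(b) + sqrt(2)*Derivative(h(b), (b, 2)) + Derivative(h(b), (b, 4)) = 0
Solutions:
 h(b) = C1*exp(-sqrt(2)*b*sqrt(-sqrt(2) + sqrt(6))/2) + C2*exp(sqrt(2)*b*sqrt(-sqrt(2) + sqrt(6))/2) + C3*sin(sqrt(2)*b*sqrt(sqrt(2) + sqrt(6))/2) + C4*cosh(sqrt(2)*b*sqrt(-sqrt(6) - sqrt(2))/2)


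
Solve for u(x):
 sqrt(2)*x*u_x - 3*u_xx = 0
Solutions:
 u(x) = C1 + C2*erfi(2^(3/4)*sqrt(3)*x/6)


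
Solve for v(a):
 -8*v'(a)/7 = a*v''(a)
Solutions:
 v(a) = C1 + C2/a^(1/7)


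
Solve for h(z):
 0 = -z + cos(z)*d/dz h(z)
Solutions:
 h(z) = C1 + Integral(z/cos(z), z)
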